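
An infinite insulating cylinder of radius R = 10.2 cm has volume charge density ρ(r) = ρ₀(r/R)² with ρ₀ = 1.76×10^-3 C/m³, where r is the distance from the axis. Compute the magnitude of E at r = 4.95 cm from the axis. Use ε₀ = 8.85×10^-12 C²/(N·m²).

|E| = 5.80×10^5 N/C

Coaxial Gaussian cylinder, radius r = 4.95 cm, length L (r < R).
λ_enc = ∫₀^r ρ(r')·2πr' dr' = (2πρ₀/R²)·r^4/4 = 1.595×10^-6 C/m.
Since E is radial and uniform over the curved surface, Φ = E·2πrL = Q_enc/ε₀ = λ_enc L/ε₀.
E = |λ_enc|/(2πε₀r) = (1.595×10^-6)/(2π·8.85×10^-12·0.0495) = 5.80e5 N/C.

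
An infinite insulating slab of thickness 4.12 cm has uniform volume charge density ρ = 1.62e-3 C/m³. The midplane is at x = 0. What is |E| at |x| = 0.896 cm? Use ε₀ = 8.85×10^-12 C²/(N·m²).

E = 1.64e6 N/C

By symmetry E is perpendicular to the slab. A Gaussian pillbox from −0.896 cm to +0.896 cm (face area A) lies entirely within the slab.
Q_enc = ρ·(2x)·A and flux = 2EA, so 2EA = 2ρxA/ε₀ ⇒ E = |ρ|x/ε₀.
E = (1.62e-3)(0.00896)/(8.85×10^-12) = 1.64×10^6 N/C.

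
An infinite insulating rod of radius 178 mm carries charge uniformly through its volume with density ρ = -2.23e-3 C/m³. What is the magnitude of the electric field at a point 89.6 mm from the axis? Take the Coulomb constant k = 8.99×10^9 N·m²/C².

Take a coaxial cylindrical Gaussian surface of radius r = 89.6 mm and length L (r < R).
Charge inside radius r per length L is ρ·πr²·L, so λ_enc = ρπr² = -5.624e-5 C/m.
Since E is radial and uniform over the curved surface, Φ = E·2πrL = Q_enc/ε₀ = λ_enc L/ε₀.
E = 2k|λ_enc|/r = 2(8.99×10^9)(5.624×10^-5)/(0.0896) = 1.13×10^7 N/C.

E ≈ 1.13e7 V/m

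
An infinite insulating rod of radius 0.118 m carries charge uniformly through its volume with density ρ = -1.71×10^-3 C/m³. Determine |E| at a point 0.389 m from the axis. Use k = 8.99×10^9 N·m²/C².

Choose a coaxial cylinder of radius r = 0.389 m (arbitrary length L) as the Gaussian surface (r > 0.118 m, full cross-section enclosed).
λ_enc = ρ·πR² = (-1.71×10^-3)π(0.118)² = -7.48×10^-5 C/m.
Applying ∮E·dA = Q_enc/ε₀ with the end caps contributing no flux:
E = 2k|λ_enc|/r = 2(8.99×10^9)(7.48×10^-5)/(0.389) = 3.46e6 N/C.

|E| = 3.46×10^6 N/C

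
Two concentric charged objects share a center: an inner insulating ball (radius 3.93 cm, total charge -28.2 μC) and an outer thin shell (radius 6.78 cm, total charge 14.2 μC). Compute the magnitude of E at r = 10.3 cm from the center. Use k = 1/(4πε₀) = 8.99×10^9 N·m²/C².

E ≈ 1.19e7 N/C

By spherical symmetry E is radial; choose a Gaussian sphere of radius r = 10.3 cm (r > 6.78 cm, enclosing both).
Q_enc = (-28.2 μC) + (14.2 μC) = -1.40e-5 C.
Applying ∮E·dA = Q_enc/ε₀ with Φ = E(4πr²):
E = k|Q_enc|/r² = (8.99×10^9)(1.40×10^-5)/(0.103)² = 1.19e7 N/C.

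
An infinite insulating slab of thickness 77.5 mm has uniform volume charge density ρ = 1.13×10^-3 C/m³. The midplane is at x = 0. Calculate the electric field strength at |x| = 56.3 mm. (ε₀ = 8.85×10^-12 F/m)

The point |x| = 56.3 mm lies outside the slab (half-thickness 0.03875 m). A symmetric pillbox spanning the full slab encloses Q_enc = ρ·d·A.
Flux = 2EA ⇒ E = |ρ|d/(2ε₀), independent of distance outside.
E = (1.13×10^-3)(0.0775)/(2·8.85×10^-12) = 4.95×10^6 N/C.

E ≈ 4.95×10^6 N/C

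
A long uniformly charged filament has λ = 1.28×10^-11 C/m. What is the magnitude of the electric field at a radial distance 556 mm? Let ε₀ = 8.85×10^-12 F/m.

|E| ≈ 0.414 V/m

Take a coaxial cylindrical Gaussian surface of radius r = 556 mm and length L.
Q_enc = λL, so λ_enc = 1.28×10^-11 C/m.
Since E is radial and uniform over the curved surface, Φ = E·2πrL = Q_enc/ε₀ = λ_enc L/ε₀.
E = |λ_enc|/(2πε₀r) = (1.28×10^-11)/(2π·8.85×10^-12·0.556) = 0.414 N/C.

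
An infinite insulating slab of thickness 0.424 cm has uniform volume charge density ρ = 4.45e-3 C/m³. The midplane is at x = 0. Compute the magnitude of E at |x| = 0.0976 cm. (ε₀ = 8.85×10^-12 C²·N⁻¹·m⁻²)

4.91×10^5 V/m

By symmetry E is perpendicular to the slab. A Gaussian pillbox from −0.0976 cm to +0.0976 cm (face area A) lies entirely within the slab.
Q_enc = ρ·(2x)·A and flux = 2EA, so 2EA = 2ρxA/ε₀ ⇒ E = |ρ|x/ε₀.
E = (4.45e-3)(0.000976)/(8.85×10^-12) = 4.91e5 N/C.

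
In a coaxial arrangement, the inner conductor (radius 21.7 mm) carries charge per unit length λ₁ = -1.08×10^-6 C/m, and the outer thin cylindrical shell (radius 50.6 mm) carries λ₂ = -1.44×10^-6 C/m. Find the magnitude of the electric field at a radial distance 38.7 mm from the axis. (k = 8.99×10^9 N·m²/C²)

5.02×10^5 V/m

Take a coaxial cylindrical Gaussian surface of radius r = 38.7 mm and length L (between the conductors, 21.7 mm < r < 50.6 mm).
The shell at 50.6 mm lies outside the Gaussian surface, so λ_enc = λ₁ = -1.08e-6 C/m.
Applying ∮E·dA = Q_enc/ε₀ with the end caps contributing no flux:
E = 2k|λ_enc|/r = 2(8.99×10^9)(1.08e-6)/(0.0387) = 5.02×10^5 N/C.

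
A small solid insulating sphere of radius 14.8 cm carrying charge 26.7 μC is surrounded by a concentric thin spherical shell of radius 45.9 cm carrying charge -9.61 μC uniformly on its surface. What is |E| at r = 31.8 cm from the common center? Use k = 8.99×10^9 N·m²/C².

E = 2.37×10^6 V/m

Use a concentric Gaussian sphere at r = 31.8 cm (between the bodies, 14.8 cm < r < 45.9 cm).
The shell at 45.9 cm lies outside the Gaussian surface, so Q_enc = 26.7 μC = 2.67e-5 C.
By Gauss's law, ∮E·dA = E·4πr² = Q_enc/ε₀.
E = k|Q_enc|/r² = (8.99×10^9)(2.67×10^-5)/(0.318)² = 2.37e6 N/C.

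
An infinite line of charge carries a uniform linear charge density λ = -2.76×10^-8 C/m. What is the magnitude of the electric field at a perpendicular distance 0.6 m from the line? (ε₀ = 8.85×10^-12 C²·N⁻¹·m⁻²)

Choose a coaxial cylinder of radius r = 0.6 m (arbitrary length L) as the Gaussian surface.
Q_enc = λL, so λ_enc = -2.76×10^-8 C/m.
Applying ∮E·dA = Q_enc/ε₀ with the end caps contributing no flux:
E = |λ_enc|/(2πε₀r) = (2.76×10^-8)/(2π·8.85×10^-12·0.6) = 827 N/C.

E = 827 N/C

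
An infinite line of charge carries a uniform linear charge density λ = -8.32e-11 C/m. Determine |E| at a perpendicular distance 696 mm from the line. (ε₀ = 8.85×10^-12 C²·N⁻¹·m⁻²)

Coaxial Gaussian cylinder, radius r = 696 mm, length L.
Q_enc = λL, so λ_enc = -8.32×10^-11 C/m.
Gauss's law: E·2πrL = λ_enc L/ε₀.
E = |λ_enc|/(2πε₀r) = (8.32×10^-11)/(2π·8.85×10^-12·0.696) = 2.15 N/C.

|E| = 2.15 N/C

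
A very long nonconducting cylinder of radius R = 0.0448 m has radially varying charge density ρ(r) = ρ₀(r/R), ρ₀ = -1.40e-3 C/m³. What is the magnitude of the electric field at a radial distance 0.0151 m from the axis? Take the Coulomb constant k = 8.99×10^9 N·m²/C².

|E| ≈ 2.68×10^5 N/C

Coaxial Gaussian cylinder, radius r = 0.0151 m, length L (r < R).
λ_enc = ∫₀^r ρ(r')·2πr' dr' = (2πρ₀/R)·r^3/3 = -2.253×10^-7 C/m.
By Gauss's law (flux through the curved wall only), E·2πrL = λ_enc L/ε₀.
E = 2k|λ_enc|/r = 2(8.99×10^9)(2.253e-7)/(0.0151) = 2.68×10^5 N/C.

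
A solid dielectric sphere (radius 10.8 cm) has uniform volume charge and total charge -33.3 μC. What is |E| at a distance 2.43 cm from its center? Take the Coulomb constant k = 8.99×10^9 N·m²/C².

Take a concentric spherical Gaussian surface of radius r = 2.43 cm (r < R).
Only the charge within r is enclosed: Q_enc = Q·(r/R)³ = (-33.3 μC)·(2.43 cm/10.8 cm)³ = -3.793×10^-7 C.
Since E is radial and uniform over the Gaussian sphere, Φ = E·4πr² = Q_enc/ε₀.
E = k|Q_enc|/r² = (8.99×10^9)(3.793×10^-7)/(0.0243)² = 5.77e6 N/C.

|E| ≈ 5.77×10^6 V/m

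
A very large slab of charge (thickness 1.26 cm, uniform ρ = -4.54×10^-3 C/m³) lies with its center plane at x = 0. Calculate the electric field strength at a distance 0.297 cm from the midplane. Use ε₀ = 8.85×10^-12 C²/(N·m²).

By symmetry E is perpendicular to the slab. A Gaussian pillbox from −0.297 cm to +0.297 cm (face area A) lies entirely within the slab.
Q_enc = ρ·(2x)·A and flux = 2EA, so 2EA = 2ρxA/ε₀ ⇒ E = |ρ|x/ε₀.
E = (4.54e-3)(0.00297)/(8.85×10^-12) = 1.52×10^6 N/C.

E ≈ 1.52×10^6 N/C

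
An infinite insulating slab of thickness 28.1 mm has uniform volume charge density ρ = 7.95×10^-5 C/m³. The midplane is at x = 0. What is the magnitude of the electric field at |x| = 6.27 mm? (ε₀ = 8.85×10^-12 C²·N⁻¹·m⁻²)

E ≈ 5.63e4 N/C

By symmetry E is perpendicular to the slab. A Gaussian pillbox from −6.27 mm to +6.27 mm (face area A) lies entirely within the slab.
Q_enc = ρ·(2x)·A and flux = 2EA, so 2EA = 2ρxA/ε₀ ⇒ E = |ρ|x/ε₀.
E = (7.95×10^-5)(0.00627)/(8.85×10^-12) = 5.63×10^4 N/C.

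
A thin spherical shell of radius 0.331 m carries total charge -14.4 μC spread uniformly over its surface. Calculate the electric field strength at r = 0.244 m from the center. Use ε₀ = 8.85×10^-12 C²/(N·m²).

E = 0 (no enclosed charge)

Use a concentric Gaussian sphere at r = 0.244 m (inside the shell, r < 0.331 m).
No charge lies within this surface, so Q_enc = 0 and Gauss's law gives E·4πr² = 0 ⇒ E = 0.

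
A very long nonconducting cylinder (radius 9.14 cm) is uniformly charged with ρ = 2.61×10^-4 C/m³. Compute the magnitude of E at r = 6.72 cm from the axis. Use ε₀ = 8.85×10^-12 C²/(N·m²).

By cylindrical symmetry E is radial; use a coaxial Gaussian cylinder of radius 6.72 cm and length L (r < R).
Charge inside radius r per length L is ρ·πr²·L, so λ_enc = ρπr² = 3.703×10^-6 C/m.
By Gauss's law (flux through the curved wall only), E·2πrL = λ_enc L/ε₀.
E = |λ_enc|/(2πε₀r) = (3.703×10^-6)/(2π·8.85×10^-12·0.0672) = 9.91×10^5 N/C.

E = 9.91e5 V/m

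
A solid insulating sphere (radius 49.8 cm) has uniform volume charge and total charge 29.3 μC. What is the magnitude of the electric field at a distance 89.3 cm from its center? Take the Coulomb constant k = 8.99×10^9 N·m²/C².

E ≈ 3.30×10^5 N/C

Use a concentric Gaussian sphere at r = 89.3 cm (r > R, so the entire charge is enclosed).
Q_enc = 29.3 μC = 2.93×10^-5 C.
Since E is radial and uniform over the Gaussian sphere, Φ = E·4πr² = Q_enc/ε₀.
E = k|Q_enc|/r² = (8.99×10^9)(2.93e-5)/(0.893)² = 3.30e5 N/C.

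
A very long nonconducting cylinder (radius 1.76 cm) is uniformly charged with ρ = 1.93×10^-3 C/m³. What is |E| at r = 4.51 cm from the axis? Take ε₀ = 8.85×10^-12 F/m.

Coaxial Gaussian cylinder, radius r = 4.51 cm, length L (r > 1.76 cm, full cross-section enclosed).
λ_enc = ρ·πR² = (1.93e-3)π(0.0176)² = 1.878e-6 C/m.
Applying ∮E·dA = Q_enc/ε₀ with the end caps contributing no flux:
E = |λ_enc|/(2πε₀r) = (1.878×10^-6)/(2π·8.85×10^-12·0.0451) = 7.49×10^5 N/C.

E ≈ 7.49e5 N/C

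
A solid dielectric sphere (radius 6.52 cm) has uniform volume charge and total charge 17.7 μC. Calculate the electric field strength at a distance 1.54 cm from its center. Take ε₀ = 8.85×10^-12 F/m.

E ≈ 8.84×10^6 N/C

Use a concentric Gaussian sphere at r = 1.54 cm (r < R).
Only the charge within r is enclosed: Q_enc = Q·(r/R)³ = (17.7 μC)·(1.54 cm/6.52 cm)³ = 2.332e-7 C.
By Gauss's law, ∮E·dA = E·4πr² = Q_enc/ε₀.
E = |Q_enc|/(4πε₀r²) = (2.332e-7)/(4π·8.85×10^-12·(0.0154)²) = 8.84e6 N/C.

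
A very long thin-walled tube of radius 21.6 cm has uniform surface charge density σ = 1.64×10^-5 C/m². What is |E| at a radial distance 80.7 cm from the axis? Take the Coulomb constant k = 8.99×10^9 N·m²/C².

|E| = 4.96×10^5 N/C

Choose a coaxial cylinder of radius r = 80.7 cm (arbitrary length L) as the Gaussian surface (r > 21.6 cm).
The whole shell is enclosed: λ_enc = σ·2πR = (1.64×10^-5)·2π·(0.216) = 2.226e-5 C/m.
Since E is radial and uniform over the curved surface, Φ = E·2πrL = Q_enc/ε₀ = λ_enc L/ε₀.
E = 2k|λ_enc|/r = 2(8.99×10^9)(2.226e-5)/(0.807) = 4.96×10^5 N/C.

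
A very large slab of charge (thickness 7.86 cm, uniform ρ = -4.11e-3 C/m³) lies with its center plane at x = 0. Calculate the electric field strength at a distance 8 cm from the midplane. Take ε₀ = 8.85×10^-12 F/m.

|E| ≈ 1.83×10^7 V/m

The point |x| = 8 cm lies outside the slab (half-thickness 0.0393 m). A symmetric pillbox spanning the full slab encloses Q_enc = ρ·d·A.
Flux = 2EA ⇒ E = |ρ|d/(2ε₀), independent of distance outside.
E = (4.11e-3)(0.0786)/(2·8.85×10^-12) = 1.83e7 N/C.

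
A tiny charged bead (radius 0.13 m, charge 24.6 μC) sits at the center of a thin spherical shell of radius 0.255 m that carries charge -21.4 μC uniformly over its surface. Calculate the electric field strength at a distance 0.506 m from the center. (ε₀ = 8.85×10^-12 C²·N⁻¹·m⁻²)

By spherical symmetry E is radial; choose a Gaussian sphere of radius r = 0.506 m (r > 0.255 m, enclosing both).
Q_enc = (24.6 μC) + (-21.4 μC) = 3.20e-6 C.
Applying ∮E·dA = Q_enc/ε₀ with Φ = E(4πr²):
E = |Q_enc|/(4πε₀r²) = (3.20×10^-6)/(4π·8.85×10^-12·(0.506)²) = 1.12×10^5 N/C.

E = 1.12e5 N/C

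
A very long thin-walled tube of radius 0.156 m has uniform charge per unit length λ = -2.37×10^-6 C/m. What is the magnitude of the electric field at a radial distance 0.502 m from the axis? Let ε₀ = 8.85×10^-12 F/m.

E = 8.49×10^4 N/C

Take a coaxial cylindrical Gaussian surface of radius r = 0.502 m and length L (r > 0.156 m).
The full line charge is enclosed: λ_enc = -2.37×10^-6 C/m.
Gauss's law: E·2πrL = λ_enc L/ε₀.
E = |λ_enc|/(2πε₀r) = (2.37e-6)/(2π·8.85×10^-12·0.502) = 8.49×10^4 N/C.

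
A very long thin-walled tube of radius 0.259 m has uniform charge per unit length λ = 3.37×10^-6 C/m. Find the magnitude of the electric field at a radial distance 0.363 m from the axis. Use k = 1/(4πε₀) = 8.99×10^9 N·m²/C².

Coaxial Gaussian cylinder, radius r = 0.363 m, length L (r > 0.259 m).
The full line charge is enclosed: λ_enc = 3.37×10^-6 C/m.
Gauss's law: E·2πrL = λ_enc L/ε₀.
E = 2k|λ_enc|/r = 2(8.99×10^9)(3.37e-6)/(0.363) = 1.67×10^5 N/C.

E ≈ 1.67×10^5 N/C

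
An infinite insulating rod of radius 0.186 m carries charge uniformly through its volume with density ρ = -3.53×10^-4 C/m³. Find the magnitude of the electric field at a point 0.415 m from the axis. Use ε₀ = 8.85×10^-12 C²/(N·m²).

Choose a coaxial cylinder of radius r = 0.415 m (arbitrary length L) as the Gaussian surface (r > 0.186 m, full cross-section enclosed).
λ_enc = ρ·πR² = (-3.53×10^-4)π(0.186)² = -3.837×10^-5 C/m.
By Gauss's law (flux through the curved wall only), E·2πrL = λ_enc L/ε₀.
E = |λ_enc|/(2πε₀r) = (3.837×10^-5)/(2π·8.85×10^-12·0.415) = 1.66e6 N/C.

|E| = 1.66×10^6 N/C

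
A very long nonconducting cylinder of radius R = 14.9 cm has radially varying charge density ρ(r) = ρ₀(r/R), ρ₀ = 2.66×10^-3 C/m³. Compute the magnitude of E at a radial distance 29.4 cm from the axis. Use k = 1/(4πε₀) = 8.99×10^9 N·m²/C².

|E| = 7.56e6 N/C

Take a coaxial cylindrical Gaussian surface of radius r = 29.4 cm and length L (r > R, full charge per length enclosed).
λ_enc = 2π ∫₀^R ρ₀(r'/R)^1 r' dr' = 2πρ₀R²/3 = 1.237×10^-4 C/m.
By Gauss's law (flux through the curved wall only), E·2πrL = λ_enc L/ε₀.
E = 2k|λ_enc|/r = 2(8.99×10^9)(1.237×10^-4)/(0.294) = 7.56×10^6 N/C.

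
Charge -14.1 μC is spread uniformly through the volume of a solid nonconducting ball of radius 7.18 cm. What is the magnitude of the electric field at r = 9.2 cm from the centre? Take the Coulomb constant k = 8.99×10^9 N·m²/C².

Symmetry ⇒ E = E(r) r̂. Gaussian sphere of radius r = 9.2 cm (r > R, so the entire charge is enclosed).
Q_enc = -14.1 μC = -1.41e-5 C.
Gauss's law: E·4πr² = Q_enc/ε₀.
E = k|Q_enc|/r² = (8.99×10^9)(1.41e-5)/(0.092)² = 1.50e7 N/C.

1.50×10^7 V/m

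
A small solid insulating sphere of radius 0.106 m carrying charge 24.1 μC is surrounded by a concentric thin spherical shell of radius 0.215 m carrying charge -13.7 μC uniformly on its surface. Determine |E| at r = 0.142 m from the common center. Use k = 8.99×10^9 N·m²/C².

Symmetry ⇒ E = E(r) r̂. Gaussian sphere of radius r = 0.142 m (between the bodies, 0.106 m < r < 0.215 m).
The shell at 0.215 m lies outside the Gaussian surface, so Q_enc = 24.1 μC = 2.41e-5 C.
Since E is radial and uniform over the Gaussian sphere, Φ = E·4πr² = Q_enc/ε₀.
E = k|Q_enc|/r² = (8.99×10^9)(2.41×10^-5)/(0.142)² = 1.07×10^7 N/C.

|E| ≈ 1.07e7 V/m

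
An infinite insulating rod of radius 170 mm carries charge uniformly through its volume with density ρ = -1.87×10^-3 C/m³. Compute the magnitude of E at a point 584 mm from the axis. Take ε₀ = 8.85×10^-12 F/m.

5.23e6 V/m

Choose a coaxial cylinder of radius r = 584 mm (arbitrary length L) as the Gaussian surface (r > 170 mm, full cross-section enclosed).
λ_enc = ρ·πR² = (-1.87×10^-3)π(0.17)² = -1.698e-4 C/m.
Since E is radial and uniform over the curved surface, Φ = E·2πrL = Q_enc/ε₀ = λ_enc L/ε₀.
E = |λ_enc|/(2πε₀r) = (1.698e-4)/(2π·8.85×10^-12·0.584) = 5.23e6 N/C.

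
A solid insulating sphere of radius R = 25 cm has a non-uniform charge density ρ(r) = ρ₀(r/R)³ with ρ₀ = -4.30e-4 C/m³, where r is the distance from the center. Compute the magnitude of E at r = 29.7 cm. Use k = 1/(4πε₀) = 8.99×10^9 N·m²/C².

Use a concentric Gaussian sphere at r = 29.7 cm (r > R, all charge enclosed).
Q_enc = 4π ∫₀^R ρ₀(r'/R)^3 r'² dr' = 4πρ₀R³/6 = -1.407×10^-5 C.
Gauss's law: E·4πr² = Q_enc/ε₀.
E = k|Q_enc|/r² = (8.99×10^9)(1.407×10^-5)/(0.297)² = 1.43×10^6 N/C.

E ≈ 1.43×10^6 N/C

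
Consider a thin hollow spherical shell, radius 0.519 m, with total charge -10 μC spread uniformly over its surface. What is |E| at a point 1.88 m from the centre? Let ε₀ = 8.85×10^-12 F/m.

Symmetry ⇒ E = E(r) r̂. Gaussian sphere of radius r = 1.88 m (r > 0.519 m).
The entire shell is enclosed: Q_enc = -1.00e-5 C.
Since E is radial and uniform over the Gaussian sphere, Φ = E·4πr² = Q_enc/ε₀.
E = |Q_enc|/(4πε₀r²) = (1.00e-5)/(4π·8.85×10^-12·(1.88)²) = 2.54e4 N/C.

2.54e4 V/m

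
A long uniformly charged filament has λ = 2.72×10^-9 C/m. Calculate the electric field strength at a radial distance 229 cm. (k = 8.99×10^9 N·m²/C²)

Take a coaxial cylindrical Gaussian surface of radius r = 229 cm and length L.
Q_enc = λL, so λ_enc = 2.72×10^-9 C/m.
Since E is radial and uniform over the curved surface, Φ = E·2πrL = Q_enc/ε₀ = λ_enc L/ε₀.
E = 2k|λ_enc|/r = 2(8.99×10^9)(2.72×10^-9)/(2.29) = 21.4 N/C.

21.4 V/m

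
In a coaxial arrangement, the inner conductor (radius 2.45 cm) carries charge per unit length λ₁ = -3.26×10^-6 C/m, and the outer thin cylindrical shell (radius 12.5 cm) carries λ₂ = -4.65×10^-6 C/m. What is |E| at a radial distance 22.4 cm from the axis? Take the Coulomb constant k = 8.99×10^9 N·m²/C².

|E| ≈ 6.35×10^5 N/C

Take a coaxial cylindrical Gaussian surface of radius r = 22.4 cm and length L (r > 12.5 cm, enclosing both).
λ_enc = λ₁ + λ₂ = (-3.26×10^-6) + (-4.65×10^-6) = -7.91e-6 C/m.
Applying ∮E·dA = Q_enc/ε₀ with the end caps contributing no flux:
E = 2k|λ_enc|/r = 2(8.99×10^9)(7.91×10^-6)/(0.224) = 6.35×10^5 N/C.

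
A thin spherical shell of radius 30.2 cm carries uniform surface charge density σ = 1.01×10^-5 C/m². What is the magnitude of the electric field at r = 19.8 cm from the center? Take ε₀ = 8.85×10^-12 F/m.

|E| = 0 V/m

Symmetry ⇒ E = E(r) r̂. Gaussian sphere of radius r = 19.8 cm (inside the shell, r < 30.2 cm).
All the charge is outside the Gaussian surface: Q_enc = 0, hence E = 0 everywhere inside the shell.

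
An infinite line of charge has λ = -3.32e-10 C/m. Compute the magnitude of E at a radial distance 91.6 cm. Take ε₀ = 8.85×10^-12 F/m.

Coaxial Gaussian cylinder, radius r = 91.6 cm, length L.
Q_enc = λL, so λ_enc = -3.32e-10 C/m.
By Gauss's law (flux through the curved wall only), E·2πrL = λ_enc L/ε₀.
E = |λ_enc|/(2πε₀r) = (3.32e-10)/(2π·8.85×10^-12·0.916) = 6.52 N/C.

|E| = 6.52 N/C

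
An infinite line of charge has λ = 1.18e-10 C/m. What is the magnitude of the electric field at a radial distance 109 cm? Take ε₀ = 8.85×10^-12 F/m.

Take a coaxial cylindrical Gaussian surface of radius r = 109 cm and length L.
Q_enc = λL, so λ_enc = 1.18e-10 C/m.
Since E is radial and uniform over the curved surface, Φ = E·2πrL = Q_enc/ε₀ = λ_enc L/ε₀.
E = |λ_enc|/(2πε₀r) = (1.18×10^-10)/(2π·8.85×10^-12·1.09) = 1.95 N/C.

E = 1.95 N/C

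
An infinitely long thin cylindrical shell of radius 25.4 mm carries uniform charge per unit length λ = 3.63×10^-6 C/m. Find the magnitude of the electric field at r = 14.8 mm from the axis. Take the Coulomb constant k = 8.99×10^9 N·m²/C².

|E| = 0 N/C

By cylindrical symmetry E is radial; use a coaxial Gaussian cylinder of radius 14.8 mm and length L (r < 25.4 mm, inside the shell).
All the surface charge lies outside this cylinder: Q_enc = 0, hence E = 0.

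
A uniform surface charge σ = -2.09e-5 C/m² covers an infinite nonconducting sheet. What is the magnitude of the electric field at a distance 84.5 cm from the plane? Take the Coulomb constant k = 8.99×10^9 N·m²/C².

Choose a cylindrical pillbox piercing the sheet, end faces (area A) parallel to it.
Only the two end caps contribute flux: Φ = 2EA. With Q_enc = σA, Gauss's law gives E = |σ|/(2ε₀).
E = 2πk|σ| = 2π(8.99×10^9)(2.09e-5) = 1.18×10^6 N/C.

|E| ≈ 1.18×10^6 N/C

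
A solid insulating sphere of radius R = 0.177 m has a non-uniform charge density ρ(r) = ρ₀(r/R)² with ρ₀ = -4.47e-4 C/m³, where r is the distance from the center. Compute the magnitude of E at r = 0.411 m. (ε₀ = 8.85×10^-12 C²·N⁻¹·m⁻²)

By spherical symmetry E is radial; choose a Gaussian sphere of radius r = 0.411 m (r > R, all charge enclosed).
Q_enc = 4π ∫₀^R ρ₀(r'/R)^2 r'² dr' = 4πρ₀R³/5 = -6.23×10^-6 C.
By Gauss's law, ∮E·dA = E·4πr² = Q_enc/ε₀.
E = |Q_enc|/(4πε₀r²) = (6.23×10^-6)/(4π·8.85×10^-12·(0.411)²) = 3.32×10^5 N/C.

3.32e5 N/C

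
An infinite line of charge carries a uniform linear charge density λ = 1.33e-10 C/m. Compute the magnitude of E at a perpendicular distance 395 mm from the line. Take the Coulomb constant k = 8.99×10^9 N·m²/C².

Take a coaxial cylindrical Gaussian surface of radius r = 395 mm and length L.
Q_enc = λL, so λ_enc = 1.33×10^-10 C/m.
Since E is radial and uniform over the curved surface, Φ = E·2πrL = Q_enc/ε₀ = λ_enc L/ε₀.
E = 2k|λ_enc|/r = 2(8.99×10^9)(1.33e-10)/(0.395) = 6.05 N/C.

6.05 N/C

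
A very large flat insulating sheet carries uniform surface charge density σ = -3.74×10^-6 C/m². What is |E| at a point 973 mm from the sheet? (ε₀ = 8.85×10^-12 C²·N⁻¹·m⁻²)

The symmetry is planar: E is normal to the sheet and the same magnitude on both sides. Take a pillbox straddling the sheet with end-cap area A.
Flux Φ = 2EA and Q_enc = σA, so 2EA = σA/ε₀ ⇒ E = |σ|/(2ε₀), independent of distance.
E = |σ|/(2ε₀) = (3.74×10^-6)/(2·8.85×10^-12) = 2.11×10^5 N/C.

E = 2.11×10^5 N/C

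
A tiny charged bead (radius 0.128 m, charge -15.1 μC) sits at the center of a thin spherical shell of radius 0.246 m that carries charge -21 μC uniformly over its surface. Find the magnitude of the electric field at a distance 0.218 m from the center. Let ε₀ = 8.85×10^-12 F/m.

E = 2.86e6 N/C

Symmetry ⇒ E = E(r) r̂. Gaussian sphere of radius r = 0.218 m (between the bodies, 0.128 m < r < 0.246 m).
Only the inner charge is enclosed; the outer shell contributes nothing inside itself. Q_enc = -15.1 μC = -1.51×10^-5 C.
Gauss's law: E·4πr² = Q_enc/ε₀.
E = |Q_enc|/(4πε₀r²) = (1.51e-5)/(4π·8.85×10^-12·(0.218)²) = 2.86×10^6 N/C.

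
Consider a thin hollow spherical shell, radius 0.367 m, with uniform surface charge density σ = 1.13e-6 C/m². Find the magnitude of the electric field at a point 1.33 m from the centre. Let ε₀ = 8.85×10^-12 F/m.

Use a concentric Gaussian sphere at r = 1.33 m (r > 0.367 m).
The entire shell is enclosed: Q_enc = σ·4πR² = (1.13e-6)·4π·(0.367)² = 1.913×10^-6 C.
Gauss's law: E·4πr² = Q_enc/ε₀.
E = |Q_enc|/(4πε₀r²) = (1.913×10^-6)/(4π·8.85×10^-12·(1.33)²) = 9.72e3 N/C.

9.72×10^3 N/C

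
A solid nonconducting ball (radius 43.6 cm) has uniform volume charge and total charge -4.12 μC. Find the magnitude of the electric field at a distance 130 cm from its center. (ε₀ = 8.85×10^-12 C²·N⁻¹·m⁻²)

Take a concentric spherical Gaussian surface of radius r = 130 cm (r > R, so the entire charge is enclosed).
Q_enc = -4.12 μC = -4.12×10^-6 C.
Gauss's law: E·4πr² = Q_enc/ε₀.
E = |Q_enc|/(4πε₀r²) = (4.12×10^-6)/(4π·8.85×10^-12·(1.3)²) = 2.19×10^4 N/C.

E ≈ 2.19×10^4 V/m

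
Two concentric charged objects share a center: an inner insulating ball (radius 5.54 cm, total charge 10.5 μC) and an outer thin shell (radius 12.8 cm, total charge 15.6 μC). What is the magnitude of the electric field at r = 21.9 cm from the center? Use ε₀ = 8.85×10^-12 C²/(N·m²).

Take a concentric spherical Gaussian surface of radius r = 21.9 cm (r > 12.8 cm, enclosing both).
Q_enc = (10.5 μC) + (15.6 μC) = 2.61×10^-5 C.
By Gauss's law, ∮E·dA = E·4πr² = Q_enc/ε₀.
E = |Q_enc|/(4πε₀r²) = (2.61e-5)/(4π·8.85×10^-12·(0.219)²) = 4.89e6 N/C.

4.89e6 N/C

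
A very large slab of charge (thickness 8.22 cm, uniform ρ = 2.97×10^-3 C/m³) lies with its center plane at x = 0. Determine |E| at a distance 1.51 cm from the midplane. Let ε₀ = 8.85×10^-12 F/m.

E = 5.07e6 N/C

By symmetry E is perpendicular to the slab. A Gaussian pillbox from −1.51 cm to +1.51 cm (face area A) lies entirely within the slab.
Q_enc = ρ·(2x)·A and flux = 2EA, so 2EA = 2ρxA/ε₀ ⇒ E = |ρ|x/ε₀.
E = (2.97×10^-3)(0.0151)/(8.85×10^-12) = 5.07×10^6 N/C.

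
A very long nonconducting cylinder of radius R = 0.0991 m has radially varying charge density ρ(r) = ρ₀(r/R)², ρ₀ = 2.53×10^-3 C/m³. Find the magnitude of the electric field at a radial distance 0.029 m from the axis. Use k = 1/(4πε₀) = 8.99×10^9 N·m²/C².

E ≈ 1.77×10^5 N/C

By cylindrical symmetry E is radial; use a coaxial Gaussian cylinder of radius 0.029 m and length L (r < R).
Integrating ρ over the cross-section to radius r: λ_enc = (2πρ₀/R²) ∫₀^r r'^3 dr' = 2πρ₀ r^4/(4·R²) = 2.862×10^-7 C/m.
By Gauss's law (flux through the curved wall only), E·2πrL = λ_enc L/ε₀.
E = 2k|λ_enc|/r = 2(8.99×10^9)(2.862×10^-7)/(0.029) = 1.77e5 N/C.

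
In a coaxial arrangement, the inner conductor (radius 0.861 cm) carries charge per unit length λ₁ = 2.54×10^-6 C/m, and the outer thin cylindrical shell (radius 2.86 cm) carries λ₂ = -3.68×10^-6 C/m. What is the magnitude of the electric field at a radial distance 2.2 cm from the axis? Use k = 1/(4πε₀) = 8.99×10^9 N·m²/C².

Choose a coaxial cylinder of radius r = 2.2 cm (arbitrary length L) as the Gaussian surface (between the conductors, 0.861 cm < r < 2.86 cm).
Only the inner wire is enclosed; the outer shell contributes nothing inside itself. λ_enc = λ₁ = 2.54×10^-6 C/m.
Since E is radial and uniform over the curved surface, Φ = E·2πrL = Q_enc/ε₀ = λ_enc L/ε₀.
E = 2k|λ_enc|/r = 2(8.99×10^9)(2.54×10^-6)/(0.022) = 2.08×10^6 N/C.

|E| = 2.08e6 N/C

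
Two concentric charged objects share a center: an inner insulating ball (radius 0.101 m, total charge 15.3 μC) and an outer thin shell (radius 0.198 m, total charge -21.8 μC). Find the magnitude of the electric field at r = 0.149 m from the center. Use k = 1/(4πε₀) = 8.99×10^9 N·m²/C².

Take a concentric spherical Gaussian surface of radius r = 0.149 m (between the bodies, 0.101 m < r < 0.198 m).
Only the inner charge is enclosed; the outer shell contributes nothing inside itself. Q_enc = 15.3 μC = 1.53e-5 C.
Since E is radial and uniform over the Gaussian sphere, Φ = E·4πr² = Q_enc/ε₀.
E = k|Q_enc|/r² = (8.99×10^9)(1.53e-5)/(0.149)² = 6.20×10^6 N/C.

|E| ≈ 6.20e6 N/C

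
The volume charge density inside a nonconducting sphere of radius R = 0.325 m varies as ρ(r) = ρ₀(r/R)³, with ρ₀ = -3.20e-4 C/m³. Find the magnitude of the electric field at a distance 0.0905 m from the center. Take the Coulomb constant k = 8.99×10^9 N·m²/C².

Take a concentric spherical Gaussian surface of radius r = 0.0905 m (r < R).
Q_enc = ∫₀^r ρ(r')·4πr'² dr' = (4πρ₀/R³) ∫₀^r r'^5 dr' = 4πρ₀ r^6/(6·R³) = -1.073×10^-8 C.
Gauss's law: E·4πr² = Q_enc/ε₀.
E = k|Q_enc|/r² = (8.99×10^9)(1.073×10^-8)/(0.0905)² = 1.18e4 N/C.

|E| ≈ 1.18×10^4 V/m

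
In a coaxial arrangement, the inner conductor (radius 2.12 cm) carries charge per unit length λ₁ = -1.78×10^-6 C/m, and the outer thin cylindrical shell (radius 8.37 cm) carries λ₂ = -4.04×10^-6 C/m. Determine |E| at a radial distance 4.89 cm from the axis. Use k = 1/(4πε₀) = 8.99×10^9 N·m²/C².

Coaxial Gaussian cylinder, radius r = 4.89 cm, length L (between the conductors, 2.12 cm < r < 8.37 cm).
Only the inner wire is enclosed; the outer shell contributes nothing inside itself. λ_enc = λ₁ = -1.78×10^-6 C/m.
Applying ∮E·dA = Q_enc/ε₀ with the end caps contributing no flux:
E = 2k|λ_enc|/r = 2(8.99×10^9)(1.78×10^-6)/(0.0489) = 6.54e5 N/C.

|E| ≈ 6.54×10^5 N/C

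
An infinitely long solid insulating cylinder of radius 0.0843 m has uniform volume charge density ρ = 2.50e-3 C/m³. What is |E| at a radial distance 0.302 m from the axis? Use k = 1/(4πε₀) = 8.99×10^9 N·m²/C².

|E| ≈ 3.32×10^6 N/C

Take a coaxial cylindrical Gaussian surface of radius r = 0.302 m and length L (r > 0.0843 m, full cross-section enclosed).
λ_enc = ρ·πR² = (2.50×10^-3)π(0.0843)² = 5.581×10^-5 C/m.
By Gauss's law (flux through the curved wall only), E·2πrL = λ_enc L/ε₀.
E = 2k|λ_enc|/r = 2(8.99×10^9)(5.581e-5)/(0.302) = 3.32e6 N/C.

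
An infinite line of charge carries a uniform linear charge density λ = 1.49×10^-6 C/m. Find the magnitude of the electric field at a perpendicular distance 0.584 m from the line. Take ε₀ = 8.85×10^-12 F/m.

Take a coaxial cylindrical Gaussian surface of radius r = 0.584 m and length L.
Q_enc = λL, so λ_enc = 1.49e-6 C/m.
Gauss's law: E·2πrL = λ_enc L/ε₀.
E = |λ_enc|/(2πε₀r) = (1.49×10^-6)/(2π·8.85×10^-12·0.584) = 4.59×10^4 N/C.

4.59e4 N/C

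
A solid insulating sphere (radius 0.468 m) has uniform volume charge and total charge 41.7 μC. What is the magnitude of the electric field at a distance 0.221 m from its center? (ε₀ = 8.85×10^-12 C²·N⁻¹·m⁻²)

|E| ≈ 8.08×10^5 N/C

Use a concentric Gaussian sphere at r = 0.221 m (r < R).
Only the charge within r is enclosed: Q_enc = Q·(r/R)³ = (41.7 μC)·(0.221 m/0.468 m)³ = 4.391×10^-6 C.
Since E is radial and uniform over the Gaussian sphere, Φ = E·4πr² = Q_enc/ε₀.
E = |Q_enc|/(4πε₀r²) = (4.391×10^-6)/(4π·8.85×10^-12·(0.221)²) = 8.08e5 N/C.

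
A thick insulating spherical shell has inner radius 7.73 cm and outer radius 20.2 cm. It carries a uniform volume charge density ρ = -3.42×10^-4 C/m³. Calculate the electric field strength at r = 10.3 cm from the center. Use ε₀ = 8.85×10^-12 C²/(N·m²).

By spherical symmetry E is radial; choose a Gaussian sphere of radius r = 10.3 cm (within the shell material, 7.73 cm < r < 20.2 cm).
Only the shell between 7.73 cm and r is enclosed: Q_enc = ρ·(4π/3)(r³ − a³) = (-3.42×10^-4)·(4π/3)·((0.103)³ − (0.0773)³) = -9.037e-7 C.
Since E is radial and uniform over the Gaussian sphere, Φ = E·4πr² = Q_enc/ε₀.
E = |Q_enc|/(4πε₀r²) = (9.037×10^-7)/(4π·8.85×10^-12·(0.103)²) = 7.66e5 N/C.

E = 7.66×10^5 N/C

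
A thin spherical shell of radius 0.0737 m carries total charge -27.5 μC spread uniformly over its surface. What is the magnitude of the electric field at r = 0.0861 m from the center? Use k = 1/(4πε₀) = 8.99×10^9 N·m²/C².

|E| ≈ 3.33×10^7 V/m

Symmetry ⇒ E = E(r) r̂. Gaussian sphere of radius r = 0.0861 m (r > 0.0737 m).
The entire shell is enclosed: Q_enc = -2.75×10^-5 C.
Applying ∮E·dA = Q_enc/ε₀ with Φ = E(4πr²):
E = k|Q_enc|/r² = (8.99×10^9)(2.75×10^-5)/(0.0861)² = 3.33e7 N/C.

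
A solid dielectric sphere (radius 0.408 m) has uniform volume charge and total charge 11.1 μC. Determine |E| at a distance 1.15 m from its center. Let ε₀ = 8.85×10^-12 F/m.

Symmetry ⇒ E = E(r) r̂. Gaussian sphere of radius r = 1.15 m (r > R, so the entire charge is enclosed).
Q_enc = 11.1 μC = 1.11×10^-5 C.
Gauss's law: E·4πr² = Q_enc/ε₀.
E = |Q_enc|/(4πε₀r²) = (1.11×10^-5)/(4π·8.85×10^-12·(1.15)²) = 7.55×10^4 N/C.

|E| ≈ 7.55e4 N/C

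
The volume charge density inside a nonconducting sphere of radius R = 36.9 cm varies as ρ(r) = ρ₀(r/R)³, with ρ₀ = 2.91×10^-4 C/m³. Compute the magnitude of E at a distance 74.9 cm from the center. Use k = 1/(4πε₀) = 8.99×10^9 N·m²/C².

Symmetry ⇒ E = E(r) r̂. Gaussian sphere of radius r = 74.9 cm (r > R, all charge enclosed).
Q_enc = 4π ∫₀^R ρ₀(r'/R)^3 r'² dr' = 4πρ₀R³/6 = 3.062×10^-5 C.
By Gauss's law, ∮E·dA = E·4πr² = Q_enc/ε₀.
E = k|Q_enc|/r² = (8.99×10^9)(3.062e-5)/(0.749)² = 4.91×10^5 N/C.

|E| ≈ 4.91×10^5 N/C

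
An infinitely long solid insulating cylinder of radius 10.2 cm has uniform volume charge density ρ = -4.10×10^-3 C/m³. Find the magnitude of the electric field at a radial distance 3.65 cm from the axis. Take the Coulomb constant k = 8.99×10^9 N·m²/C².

By cylindrical symmetry E is radial; use a coaxial Gaussian cylinder of radius 3.65 cm and length L (r < R).
Charge inside radius r per length L is ρ·πr²·L, so λ_enc = ρπr² = -1.716×10^-5 C/m.
Applying ∮E·dA = Q_enc/ε₀ with the end caps contributing no flux:
E = 2k|λ_enc|/r = 2(8.99×10^9)(1.716×10^-5)/(0.0365) = 8.45×10^6 N/C.

|E| ≈ 8.45×10^6 N/C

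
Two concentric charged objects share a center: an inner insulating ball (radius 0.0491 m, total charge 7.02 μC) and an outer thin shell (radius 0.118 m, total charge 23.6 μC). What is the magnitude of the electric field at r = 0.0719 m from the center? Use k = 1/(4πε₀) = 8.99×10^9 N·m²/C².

|E| ≈ 1.22e7 V/m

Use a concentric Gaussian sphere at r = 0.0719 m (between the bodies, 0.0491 m < r < 0.118 m).
Only the inner charge is enclosed; the outer shell contributes nothing inside itself. Q_enc = 7.02 μC = 7.02×10^-6 C.
Gauss's law: E·4πr² = Q_enc/ε₀.
E = k|Q_enc|/r² = (8.99×10^9)(7.02×10^-6)/(0.0719)² = 1.22e7 N/C.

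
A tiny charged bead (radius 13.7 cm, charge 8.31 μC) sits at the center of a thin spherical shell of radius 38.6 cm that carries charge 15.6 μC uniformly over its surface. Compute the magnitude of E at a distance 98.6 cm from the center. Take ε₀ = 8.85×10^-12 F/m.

Use a concentric Gaussian sphere at r = 98.6 cm (r > 38.6 cm, enclosing both).
Q_enc = (8.31 μC) + (15.6 μC) = 2.391e-5 C.
Gauss's law: E·4πr² = Q_enc/ε₀.
E = |Q_enc|/(4πε₀r²) = (2.391×10^-5)/(4π·8.85×10^-12·(0.986)²) = 2.21×10^5 N/C.

|E| ≈ 2.21×10^5 N/C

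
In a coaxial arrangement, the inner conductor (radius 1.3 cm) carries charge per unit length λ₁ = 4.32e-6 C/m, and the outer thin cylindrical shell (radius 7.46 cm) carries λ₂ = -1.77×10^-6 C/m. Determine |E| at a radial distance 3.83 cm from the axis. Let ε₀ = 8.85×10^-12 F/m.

E = 2.03e6 N/C

Take a coaxial cylindrical Gaussian surface of radius r = 3.83 cm and length L (between the conductors, 1.3 cm < r < 7.46 cm).
The shell at 7.46 cm lies outside the Gaussian surface, so λ_enc = λ₁ = 4.32×10^-6 C/m.
Gauss's law: E·2πrL = λ_enc L/ε₀.
E = |λ_enc|/(2πε₀r) = (4.32e-6)/(2π·8.85×10^-12·0.0383) = 2.03e6 N/C.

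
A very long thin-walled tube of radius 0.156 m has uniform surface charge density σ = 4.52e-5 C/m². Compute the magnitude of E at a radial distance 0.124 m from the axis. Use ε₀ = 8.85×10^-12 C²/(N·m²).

Take a coaxial cylindrical Gaussian surface of radius r = 0.124 m and length L (r < 0.156 m, inside the shell).
All the surface charge lies outside this cylinder: Q_enc = 0, hence E = 0.

|E| = 0 N/C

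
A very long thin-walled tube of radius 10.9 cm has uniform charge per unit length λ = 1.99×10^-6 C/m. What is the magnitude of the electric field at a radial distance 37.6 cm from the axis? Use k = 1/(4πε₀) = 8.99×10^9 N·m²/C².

Coaxial Gaussian cylinder, radius r = 37.6 cm, length L (r > 10.9 cm).
The full line charge is enclosed: λ_enc = 1.99×10^-6 C/m.
Since E is radial and uniform over the curved surface, Φ = E·2πrL = Q_enc/ε₀ = λ_enc L/ε₀.
E = 2k|λ_enc|/r = 2(8.99×10^9)(1.99e-6)/(0.376) = 9.52e4 N/C.

E = 9.52e4 N/C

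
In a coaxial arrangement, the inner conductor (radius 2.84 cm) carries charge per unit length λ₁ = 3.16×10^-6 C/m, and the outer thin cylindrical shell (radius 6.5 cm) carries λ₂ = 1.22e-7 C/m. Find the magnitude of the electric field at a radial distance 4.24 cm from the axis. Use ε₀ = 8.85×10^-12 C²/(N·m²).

Coaxial Gaussian cylinder, radius r = 4.24 cm, length L (between the conductors, 2.84 cm < r < 6.5 cm).
The shell at 6.5 cm lies outside the Gaussian surface, so λ_enc = λ₁ = 3.16×10^-6 C/m.
Gauss's law: E·2πrL = λ_enc L/ε₀.
E = |λ_enc|/(2πε₀r) = (3.16×10^-6)/(2π·8.85×10^-12·0.0424) = 1.34×10^6 N/C.

|E| ≈ 1.34e6 N/C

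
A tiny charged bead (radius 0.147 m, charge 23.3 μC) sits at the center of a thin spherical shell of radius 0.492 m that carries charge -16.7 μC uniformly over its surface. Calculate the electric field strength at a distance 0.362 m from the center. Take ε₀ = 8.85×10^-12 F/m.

1.60e6 N/C

By spherical symmetry E is radial; choose a Gaussian sphere of radius r = 0.362 m (between the bodies, 0.147 m < r < 0.492 m).
Only the inner charge is enclosed; the outer shell contributes nothing inside itself. Q_enc = 23.3 μC = 2.33×10^-5 C.
Since E is radial and uniform over the Gaussian sphere, Φ = E·4πr² = Q_enc/ε₀.
E = |Q_enc|/(4πε₀r²) = (2.33×10^-5)/(4π·8.85×10^-12·(0.362)²) = 1.60×10^6 N/C.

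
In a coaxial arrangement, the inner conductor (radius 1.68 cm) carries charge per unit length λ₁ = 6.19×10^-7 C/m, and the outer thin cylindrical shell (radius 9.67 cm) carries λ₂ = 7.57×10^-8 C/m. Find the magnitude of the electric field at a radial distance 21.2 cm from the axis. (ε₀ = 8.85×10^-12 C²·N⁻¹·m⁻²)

Coaxial Gaussian cylinder, radius r = 21.2 cm, length L (r > 9.67 cm, enclosing both).
λ_enc = λ₁ + λ₂ = (6.19×10^-7) + (7.57×10^-8) = 6.947×10^-7 C/m.
Since E is radial and uniform over the curved surface, Φ = E·2πrL = Q_enc/ε₀ = λ_enc L/ε₀.
E = |λ_enc|/(2πε₀r) = (6.947×10^-7)/(2π·8.85×10^-12·0.212) = 5.89×10^4 N/C.

5.89×10^4 V/m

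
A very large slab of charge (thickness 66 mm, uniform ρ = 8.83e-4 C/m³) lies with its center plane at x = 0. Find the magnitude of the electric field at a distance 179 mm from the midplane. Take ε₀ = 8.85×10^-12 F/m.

E = 3.29e6 V/m

The point |x| = 179 mm lies outside the slab (half-thickness 0.033 m). A symmetric pillbox spanning the full slab encloses Q_enc = ρ·d·A.
Flux = 2EA ⇒ E = |ρ|d/(2ε₀), independent of distance outside.
E = (8.83e-4)(0.066)/(2·8.85×10^-12) = 3.29×10^6 N/C.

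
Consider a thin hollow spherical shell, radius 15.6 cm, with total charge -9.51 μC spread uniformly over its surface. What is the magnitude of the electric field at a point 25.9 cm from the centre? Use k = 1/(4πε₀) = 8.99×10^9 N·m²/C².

1.27×10^6 N/C

Use a concentric Gaussian sphere at r = 25.9 cm (r > 15.6 cm).
The entire shell is enclosed: Q_enc = -9.51e-6 C.
By Gauss's law, ∮E·dA = E·4πr² = Q_enc/ε₀.
E = k|Q_enc|/r² = (8.99×10^9)(9.51×10^-6)/(0.259)² = 1.27×10^6 N/C.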